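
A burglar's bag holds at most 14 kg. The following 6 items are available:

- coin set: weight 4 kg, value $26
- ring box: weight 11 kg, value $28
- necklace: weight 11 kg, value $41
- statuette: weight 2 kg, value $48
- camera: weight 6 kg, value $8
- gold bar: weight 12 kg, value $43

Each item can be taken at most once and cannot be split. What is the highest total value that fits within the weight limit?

Check high-value combinations within 14 kg:
- statuette+gold bar: weight 2+12=14, value 48+43=91
- necklace+statuette: weight 11+2=13, value 41+48=89
- coin set+statuette+camera: weight 4+2+6=12, value 26+48+8=82
Best: $91.

$91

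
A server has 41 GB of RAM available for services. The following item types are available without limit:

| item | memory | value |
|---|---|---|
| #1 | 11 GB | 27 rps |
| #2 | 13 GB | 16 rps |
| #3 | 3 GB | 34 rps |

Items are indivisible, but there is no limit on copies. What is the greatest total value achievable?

442 rps

Best value-per-unit is #3 at 34/3, and filling with it alone uses memory 13×3=39. No mix of the others beats 13×34 = 442.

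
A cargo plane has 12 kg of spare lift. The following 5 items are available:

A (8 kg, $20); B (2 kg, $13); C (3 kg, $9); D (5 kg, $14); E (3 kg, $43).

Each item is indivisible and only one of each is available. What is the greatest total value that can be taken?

This is a 0/1 knapsack; check combinations near the capacity.
- B+D+E: weight 2+5+3=10, value 13+14+43=70
- C+D+E: weight 3+5+3=11, value 9+14+43=66
- B+C+E: weight 2+3+3=8, value 13+9+43=65
Best: $70.

$70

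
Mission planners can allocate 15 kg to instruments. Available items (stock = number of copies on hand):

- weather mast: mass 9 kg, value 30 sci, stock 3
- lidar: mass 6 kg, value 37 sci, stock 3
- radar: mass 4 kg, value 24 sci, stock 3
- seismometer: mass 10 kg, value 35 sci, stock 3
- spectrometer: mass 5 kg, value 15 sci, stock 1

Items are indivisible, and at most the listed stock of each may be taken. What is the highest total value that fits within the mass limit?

85 sci

Top feasible selections:
- 1×lidar + 2×radar: mass 14, value 85
- 1×lidar + 1×radar + 1×spectrometer: mass 15, value 76
- 2×lidar: mass 12, value 74
- 3×radar: mass 12, value 72
Best: 85 sci.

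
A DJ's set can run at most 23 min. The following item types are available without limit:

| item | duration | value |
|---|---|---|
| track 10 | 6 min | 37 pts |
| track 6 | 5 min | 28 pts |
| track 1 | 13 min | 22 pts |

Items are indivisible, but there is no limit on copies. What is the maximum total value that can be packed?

139 pts

Best value-per-unit is track 10 at 37/6; filling with it alone gives 3×37 = 111.
Optimal mix: 3×track 10 + 1×track 6 → duration 23, value 139.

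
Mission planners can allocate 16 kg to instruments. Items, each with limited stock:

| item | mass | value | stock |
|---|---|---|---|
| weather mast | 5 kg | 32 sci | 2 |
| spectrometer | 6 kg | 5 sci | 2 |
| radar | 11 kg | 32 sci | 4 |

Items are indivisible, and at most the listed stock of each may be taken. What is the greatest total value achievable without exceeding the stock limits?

Top feasible selections:
- 2×weather mast + 1×spectrometer: mass 16, value 69
- 2×weather mast: mass 10, value 64
- 1×weather mast + 1×radar: mass 16, value 64
Best: 69 sci.

69 sci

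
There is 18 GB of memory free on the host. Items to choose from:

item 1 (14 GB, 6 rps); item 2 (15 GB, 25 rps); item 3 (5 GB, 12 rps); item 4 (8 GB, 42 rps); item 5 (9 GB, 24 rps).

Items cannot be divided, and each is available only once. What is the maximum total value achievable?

This is a 0/1 knapsack; check combinations near the capacity.
- item 4+item 5: memory 8+9=17, value 42+24=66
- item 3+item 4: memory 5+8=13, value 12+42=54
- item 4: memory 8, value 42
- item 3+item 5: memory 5+9=14, value 12+24=36
Best: 66 rps.

66 rps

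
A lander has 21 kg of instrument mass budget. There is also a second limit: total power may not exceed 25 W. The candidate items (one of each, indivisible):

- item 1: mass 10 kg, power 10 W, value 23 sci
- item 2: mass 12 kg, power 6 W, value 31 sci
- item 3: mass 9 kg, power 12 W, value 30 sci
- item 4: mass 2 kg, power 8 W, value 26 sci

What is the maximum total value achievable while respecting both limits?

61 sci

Feasible sets respecting both limits:
- item 2+item 3: mass 21, power 18, value 61
- item 2+item 4: mass 14, power 14, value 57
- item 3+item 4: mass 11, power 20, value 56
Best: 61 sci.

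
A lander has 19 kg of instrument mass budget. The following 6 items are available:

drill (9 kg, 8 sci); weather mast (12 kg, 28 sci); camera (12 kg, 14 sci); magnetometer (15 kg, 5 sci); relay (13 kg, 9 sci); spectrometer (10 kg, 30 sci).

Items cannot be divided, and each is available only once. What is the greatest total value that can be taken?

Check high-value combinations within 19 kg:
- drill+spectrometer: mass 9+10=19, value 8+30=38
- spectrometer: mass 10, value 30
- weather mast: mass 12, value 28
Best: 38 sci.

38 sci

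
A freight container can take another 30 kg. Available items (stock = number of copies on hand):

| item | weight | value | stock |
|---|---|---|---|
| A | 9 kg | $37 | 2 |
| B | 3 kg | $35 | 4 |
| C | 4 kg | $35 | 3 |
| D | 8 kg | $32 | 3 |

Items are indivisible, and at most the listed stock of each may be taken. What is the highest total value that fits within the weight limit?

$247

Best selections within weight 30 and stock limits:
- 1×A + 4×B + 2×C: weight 29, value 247
- 1×A + 3×B + 3×C: weight 30, value 247
Best: $247.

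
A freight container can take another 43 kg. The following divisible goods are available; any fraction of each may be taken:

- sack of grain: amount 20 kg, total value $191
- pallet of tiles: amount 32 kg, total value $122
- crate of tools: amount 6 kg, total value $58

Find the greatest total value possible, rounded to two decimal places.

Take in order of value per unit:
- crate of tools (58/6 per unit): all 6 → value 58, running total 58.00
- sack of grain (191/20 per unit): all 20 → value 191, running total 249.00
- pallet of tiles (122/32 per unit): 17 of 32 → value 17×122/32 = 64.8125, running total 313.81
Total 313.81.

313.81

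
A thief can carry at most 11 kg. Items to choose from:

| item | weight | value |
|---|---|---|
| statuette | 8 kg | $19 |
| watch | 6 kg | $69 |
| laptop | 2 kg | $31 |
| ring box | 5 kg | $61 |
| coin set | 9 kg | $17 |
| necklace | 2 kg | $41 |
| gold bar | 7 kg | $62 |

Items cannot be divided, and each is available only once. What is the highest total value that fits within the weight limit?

$141

Check high-value combinations within 11 kg:
- watch+laptop+necklace: weight 6+2+2=10, value 69+31+41=141
- laptop+necklace+gold bar: weight 2+2+7=11, value 31+41+62=134
- laptop+ring box+necklace: weight 2+5+2=9, value 31+61+41=133
- watch+ring box: weight 6+5=11, value 69+61=130
- watch+necklace: weight 6+2=8, value 69+41=110
Best: $141.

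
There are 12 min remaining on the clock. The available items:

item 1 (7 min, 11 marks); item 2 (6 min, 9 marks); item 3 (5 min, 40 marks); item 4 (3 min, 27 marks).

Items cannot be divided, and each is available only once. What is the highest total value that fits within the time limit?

This is a 0/1 knapsack; check combinations near the capacity.
- item 3+item 4: time 5+3=8, value 40+27=67
- item 1+item 3: time 7+5=12, value 11+40=51
- item 2+item 3: time 6+5=11, value 9+40=49
Best: 67 marks.

67 marks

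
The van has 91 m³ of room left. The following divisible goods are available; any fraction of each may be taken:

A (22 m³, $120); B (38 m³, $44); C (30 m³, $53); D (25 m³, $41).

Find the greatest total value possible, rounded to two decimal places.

230.21

Take in order of value per unit:
- A (120/22 per unit): all 22 → value 120, running total 120.00
- C (53/30 per unit): all 30 → value 53, running total 173.00
- D (41/25 per unit): all 25 → value 41, running total 214.00
- B (44/38 per unit): 14 of 38 → value 14×44/38 = 16.2105, running total 230.21
Total 230.21.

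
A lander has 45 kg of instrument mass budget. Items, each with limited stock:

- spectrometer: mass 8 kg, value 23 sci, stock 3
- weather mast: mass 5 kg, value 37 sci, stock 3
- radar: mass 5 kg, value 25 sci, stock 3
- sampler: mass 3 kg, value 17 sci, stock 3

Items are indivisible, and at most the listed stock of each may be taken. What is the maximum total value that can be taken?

Top feasible selections:
- 1×spectrometer + 3×weather mast + 3×radar + 2×sampler: mass 44, value 243
- 3×weather mast + 3×radar + 3×sampler: mass 39, value 237
- 1×spectrometer + 3×weather mast + 2×radar + 3×sampler: mass 42, value 235
Best: 243 sci.

243 sci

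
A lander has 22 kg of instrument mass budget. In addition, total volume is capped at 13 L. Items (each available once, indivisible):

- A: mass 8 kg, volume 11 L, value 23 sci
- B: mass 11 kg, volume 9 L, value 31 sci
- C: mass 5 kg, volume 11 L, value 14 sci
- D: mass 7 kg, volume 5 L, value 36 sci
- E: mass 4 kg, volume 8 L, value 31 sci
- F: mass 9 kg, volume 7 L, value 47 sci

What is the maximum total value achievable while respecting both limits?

83 sci

Feasible sets respecting both limits:
- D+F: mass 16, volume 12, value 83
- D+E: mass 11, volume 13, value 67
- F: mass 9, volume 7, value 47
- D: mass 7, volume 5, value 36
Best: 83 sci.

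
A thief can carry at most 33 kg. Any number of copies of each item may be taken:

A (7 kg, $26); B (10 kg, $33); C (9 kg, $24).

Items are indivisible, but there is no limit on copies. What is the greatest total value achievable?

Best value-per-unit is A at 26/7; filling with it alone gives 4×26 = 104.
Optimal mix: 3×A + 1×B → weight 31, value 111.

$111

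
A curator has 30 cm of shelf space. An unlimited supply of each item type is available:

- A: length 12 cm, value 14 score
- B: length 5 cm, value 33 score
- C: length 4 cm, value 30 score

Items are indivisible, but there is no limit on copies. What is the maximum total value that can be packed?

Best value-per-unit is C at 30/4; filling with it alone gives 7×30 = 210.
Optimal mix: 2×B + 5×C → length 30, value 216.

216 score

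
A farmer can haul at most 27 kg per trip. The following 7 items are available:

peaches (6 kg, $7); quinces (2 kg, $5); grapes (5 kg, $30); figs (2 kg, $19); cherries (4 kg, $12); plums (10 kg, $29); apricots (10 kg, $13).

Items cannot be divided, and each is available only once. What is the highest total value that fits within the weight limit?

Check high-value combinations within 27 kg:
- peaches+grapes+figs+cherries+plums: weight 6+5+2+4+10=27, value 7+30+19+12+29=97
- quinces+grapes+figs+cherries+plums: weight 2+5+2+4+10=23, value 5+30+19+12+29=95
- grapes+figs+plums+apricots: weight 5+2+10+10=27, value 30+19+29+13=91
- grapes+figs+cherries+plums: weight 5+2+4+10=21, value 30+19+12+29=90
- peaches+quinces+grapes+figs+plums: weight 6+2+5+2+10=25, value 7+5+30+19+29=90
Best: $97.

$97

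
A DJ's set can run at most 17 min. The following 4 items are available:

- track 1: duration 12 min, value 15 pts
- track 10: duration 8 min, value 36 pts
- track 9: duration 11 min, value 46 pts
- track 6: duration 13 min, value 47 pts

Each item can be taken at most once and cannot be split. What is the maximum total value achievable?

47 pts

Check high-value combinations within 17 min:
- track 6: duration 13, value 47
- track 9: duration 11, value 46
- track 10: duration 8, value 36
- track 1: duration 12, value 15
Best: 47 pts.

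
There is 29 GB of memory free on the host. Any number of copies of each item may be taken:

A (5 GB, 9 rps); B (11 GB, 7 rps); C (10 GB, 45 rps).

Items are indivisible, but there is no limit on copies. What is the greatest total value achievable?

Best value-per-unit is C at 45/10; filling with it alone gives 2×45 = 90.
Optimal mix: 1×A + 2×C → memory 25, value 99.

99 rps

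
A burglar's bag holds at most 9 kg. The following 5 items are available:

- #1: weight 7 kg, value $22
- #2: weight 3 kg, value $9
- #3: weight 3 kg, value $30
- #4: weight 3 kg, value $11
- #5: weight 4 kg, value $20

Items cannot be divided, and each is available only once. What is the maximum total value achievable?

Check high-value combinations within 9 kg:
- #3+#5: weight 3+4=7, value 30+20=50
- #2+#3+#4: weight 3+3+3=9, value 9+30+11=50
- #3+#4: weight 3+3=6, value 30+11=41
- #2+#3: weight 3+3=6, value 9+30=39
- #4+#5: weight 3+4=7, value 11+20=31
Best: $50.

$50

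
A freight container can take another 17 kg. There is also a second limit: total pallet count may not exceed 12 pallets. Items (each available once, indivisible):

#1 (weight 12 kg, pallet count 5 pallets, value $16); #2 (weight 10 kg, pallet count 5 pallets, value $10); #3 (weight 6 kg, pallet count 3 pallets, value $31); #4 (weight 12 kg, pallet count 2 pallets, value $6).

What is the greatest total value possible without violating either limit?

$41

Feasible sets respecting both limits:
- #2+#3: weight 16, pallet count 8, value 41
- #3: weight 6, pallet count 3, value 31
- #1: weight 12, pallet count 5, value 16
Best: $41.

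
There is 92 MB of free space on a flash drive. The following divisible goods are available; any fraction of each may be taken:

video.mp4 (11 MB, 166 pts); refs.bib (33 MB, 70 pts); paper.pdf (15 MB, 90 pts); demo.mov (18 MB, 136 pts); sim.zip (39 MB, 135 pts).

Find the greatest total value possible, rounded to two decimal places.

Take in order of value per unit:
- video.mp4 (166/11 per unit): all 11 → value 166, running total 166.00
- demo.mov (136/18 per unit): all 18 → value 136, running total 302.00
- paper.pdf (90/15 per unit): all 15 → value 90, running total 392.00
- sim.zip (135/39 per unit): all 39 → value 135, running total 527.00
- refs.bib (70/33 per unit): 9 of 33 → value 9×70/33 = 19.0909, running total 546.09
Total 546.09.

546.09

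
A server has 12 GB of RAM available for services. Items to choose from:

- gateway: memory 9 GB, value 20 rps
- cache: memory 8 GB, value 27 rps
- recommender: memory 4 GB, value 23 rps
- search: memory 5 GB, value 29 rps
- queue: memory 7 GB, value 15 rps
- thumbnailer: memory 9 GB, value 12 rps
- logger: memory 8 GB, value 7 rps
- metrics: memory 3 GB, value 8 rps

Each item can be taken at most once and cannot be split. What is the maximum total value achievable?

Check high-value combinations within 12 GB:
- recommender+search+metrics: memory 4+5+3=12, value 23+29+8=60
- recommender+search: memory 4+5=9, value 23+29=52
- cache+recommender: memory 8+4=12, value 27+23=50
- search+queue: memory 5+7=12, value 29+15=44
- recommender+queue: memory 4+7=11, value 23+15=38
Best: 60 rps.

60 rps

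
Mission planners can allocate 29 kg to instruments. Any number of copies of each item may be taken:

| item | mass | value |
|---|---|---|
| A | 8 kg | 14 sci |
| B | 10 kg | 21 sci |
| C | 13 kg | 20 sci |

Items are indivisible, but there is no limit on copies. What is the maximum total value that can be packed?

56 sci

Best value-per-unit is B at 21/10; filling with it alone gives 2×21 = 42.
Optimal mix: 1×A + 2×B → mass 28, value 56.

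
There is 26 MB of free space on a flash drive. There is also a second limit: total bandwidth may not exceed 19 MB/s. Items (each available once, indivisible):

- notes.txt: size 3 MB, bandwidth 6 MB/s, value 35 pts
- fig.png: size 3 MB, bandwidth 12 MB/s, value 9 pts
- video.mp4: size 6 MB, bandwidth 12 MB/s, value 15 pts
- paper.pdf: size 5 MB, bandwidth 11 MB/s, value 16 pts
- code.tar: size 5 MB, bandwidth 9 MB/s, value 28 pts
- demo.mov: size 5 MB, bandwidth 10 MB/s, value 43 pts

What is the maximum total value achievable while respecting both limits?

Feasible sets respecting both limits:
- notes.txt+demo.mov: size 8, bandwidth 16, value 78
- code.tar+demo.mov: size 10, bandwidth 19, value 71
- notes.txt+code.tar: size 8, bandwidth 15, value 63
- notes.txt+paper.pdf: size 8, bandwidth 17, value 51
Best: 78 pts.

78 pts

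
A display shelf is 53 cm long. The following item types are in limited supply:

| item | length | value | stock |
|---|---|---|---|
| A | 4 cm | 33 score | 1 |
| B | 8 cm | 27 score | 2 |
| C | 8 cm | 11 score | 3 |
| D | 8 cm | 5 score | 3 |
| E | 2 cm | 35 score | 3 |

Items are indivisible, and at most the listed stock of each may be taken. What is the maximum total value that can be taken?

225 score

Best selections within length 53 and stock limits:
- 1×A + 2×B + 3×C + 3×E: length 50, value 225
- 1×A + 2×B + 2×C + 1×D + 3×E: length 50, value 219
Best: 225 score.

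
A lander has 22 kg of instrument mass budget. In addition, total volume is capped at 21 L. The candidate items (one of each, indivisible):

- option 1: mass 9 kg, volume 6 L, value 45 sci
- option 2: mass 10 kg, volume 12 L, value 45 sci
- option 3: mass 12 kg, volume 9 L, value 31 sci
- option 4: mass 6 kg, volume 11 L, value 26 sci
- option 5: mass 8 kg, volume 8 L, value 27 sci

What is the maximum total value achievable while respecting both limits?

Feasible sets respecting both limits:
- option 1+option 2: mass 19, volume 18, value 90
- option 1+option 3: mass 21, volume 15, value 76
- option 2+option 3: mass 22, volume 21, value 76
Best: 90 sci.

90 sci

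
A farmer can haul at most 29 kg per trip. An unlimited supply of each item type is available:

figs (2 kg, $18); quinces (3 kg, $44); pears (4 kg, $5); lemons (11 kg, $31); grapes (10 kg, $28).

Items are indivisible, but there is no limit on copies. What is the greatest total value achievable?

Best value-per-unit is quinces at 44/3; filling with it alone gives 9×44 = 396.
Optimal mix: 1×figs + 9×quinces → weight 29, value 414.

$414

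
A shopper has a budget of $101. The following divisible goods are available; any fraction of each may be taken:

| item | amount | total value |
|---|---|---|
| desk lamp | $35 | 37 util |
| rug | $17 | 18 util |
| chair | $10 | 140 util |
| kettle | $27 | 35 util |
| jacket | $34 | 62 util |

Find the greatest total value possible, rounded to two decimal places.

268.74

Take in order of value per unit:
- chair (140/10 per unit): all 10 → value 140, running total 140.00
- jacket (62/34 per unit): all 34 → value 62, running total 202.00
- kettle (35/27 per unit): all 27 → value 35, running total 237.00
- rug (18/17 per unit): all 17 → value 18, running total 255.00
- desk lamp (37/35 per unit): 13 of 35 → value 13×37/35 = 13.7429, running total 268.74
Total 268.74.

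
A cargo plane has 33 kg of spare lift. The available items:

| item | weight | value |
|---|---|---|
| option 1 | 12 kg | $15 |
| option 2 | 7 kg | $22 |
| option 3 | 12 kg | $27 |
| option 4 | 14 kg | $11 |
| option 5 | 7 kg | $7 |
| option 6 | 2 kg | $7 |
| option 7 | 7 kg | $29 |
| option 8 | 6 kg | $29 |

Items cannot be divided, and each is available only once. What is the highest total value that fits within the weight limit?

$107

Check high-value combinations within 33 kg:
- option 2+option 3+option 7+option 8: weight 7+12+7+6=32, value 22+27+29+29=107
- option 1+option 2+option 7+option 8: weight 12+7+7+6=32, value 15+22+29+29=95
- option 2+option 5+option 6+option 7+option 8: weight 7+7+2+7+6=29, value 22+7+7+29+29=94
- option 3+option 6+option 7+option 8: weight 12+2+7+6=27, value 27+7+29+29=92
- option 3+option 5+option 7+option 8: weight 12+7+7+6=32, value 27+7+29+29=92
Best: $107.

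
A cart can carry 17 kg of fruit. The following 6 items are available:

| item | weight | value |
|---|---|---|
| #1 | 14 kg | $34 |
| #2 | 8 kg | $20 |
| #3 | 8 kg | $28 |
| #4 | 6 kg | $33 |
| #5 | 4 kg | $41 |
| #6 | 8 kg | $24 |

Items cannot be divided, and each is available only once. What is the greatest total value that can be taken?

$74

This is a 0/1 knapsack; check combinations near the capacity.
- #4+#5: weight 6+4=10, value 33+41=74
- #3+#5: weight 8+4=12, value 28+41=69
- #5+#6: weight 4+8=12, value 41+24=65
- #2+#5: weight 8+4=12, value 20+41=61
- #3+#4: weight 8+6=14, value 28+33=61
Best: $74.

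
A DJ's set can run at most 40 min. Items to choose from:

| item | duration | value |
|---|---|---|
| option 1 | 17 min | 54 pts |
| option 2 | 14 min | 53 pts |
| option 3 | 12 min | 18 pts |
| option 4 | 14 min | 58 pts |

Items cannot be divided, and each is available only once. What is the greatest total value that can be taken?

129 pts

This is a 0/1 knapsack; check combinations near the capacity.
- option 2+option 3+option 4: duration 14+12+14=40, value 53+18+58=129
- option 1+option 4: duration 17+14=31, value 54+58=112
- option 2+option 4: duration 14+14=28, value 53+58=111
- option 1+option 2: duration 17+14=31, value 54+53=107
- option 3+option 4: duration 12+14=26, value 18+58=76
Best: 129 pts.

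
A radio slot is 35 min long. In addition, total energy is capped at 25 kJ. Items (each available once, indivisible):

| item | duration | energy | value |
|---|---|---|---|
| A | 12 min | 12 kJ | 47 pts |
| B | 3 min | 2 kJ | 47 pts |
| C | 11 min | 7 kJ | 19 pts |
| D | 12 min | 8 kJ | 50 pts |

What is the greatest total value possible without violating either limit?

Feasible sets respecting both limits:
- A+B+D: duration 27, energy 22, value 144
- B+C+D: duration 26, energy 17, value 116
- A+B+C: duration 26, energy 21, value 113
- A+D: duration 24, energy 20, value 97
Best: 144 pts.

144 pts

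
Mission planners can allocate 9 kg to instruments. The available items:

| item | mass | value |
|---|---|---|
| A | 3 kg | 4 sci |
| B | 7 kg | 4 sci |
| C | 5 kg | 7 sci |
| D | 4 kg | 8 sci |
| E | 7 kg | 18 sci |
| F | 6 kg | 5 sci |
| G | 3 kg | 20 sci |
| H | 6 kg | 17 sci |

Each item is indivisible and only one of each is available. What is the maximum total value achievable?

Check high-value combinations within 9 kg:
- G+H: mass 3+6=9, value 20+17=37
- D+G: mass 4+3=7, value 8+20=28
- C+G: mass 5+3=8, value 7+20=27
- F+G: mass 6+3=9, value 5+20=25
- A+G: mass 3+3=6, value 4+20=24
Best: 37 sci.

37 sci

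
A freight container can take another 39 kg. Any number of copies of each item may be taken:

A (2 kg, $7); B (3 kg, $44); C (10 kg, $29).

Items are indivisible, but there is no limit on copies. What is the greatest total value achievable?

$572

Best value-per-unit is B at 44/3, and filling with it alone uses weight 13×3=39. No mix of the others beats 13×44 = 572.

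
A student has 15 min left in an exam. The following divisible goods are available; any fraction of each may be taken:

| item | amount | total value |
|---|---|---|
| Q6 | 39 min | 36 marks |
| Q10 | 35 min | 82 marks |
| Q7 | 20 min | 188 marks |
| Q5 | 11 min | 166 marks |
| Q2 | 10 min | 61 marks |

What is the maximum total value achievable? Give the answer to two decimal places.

203.60

Take in order of value per unit:
- Q5 (166/11 per unit): all 11 → value 166, running total 166.00
- Q7 (188/20 per unit): 4 of 20 → value 4×188/20 = 37.6000, running total 203.60
Total 203.60.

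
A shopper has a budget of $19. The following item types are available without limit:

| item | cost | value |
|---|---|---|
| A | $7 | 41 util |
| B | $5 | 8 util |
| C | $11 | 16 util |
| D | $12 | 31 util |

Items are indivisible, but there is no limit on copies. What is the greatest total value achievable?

90 util

Best value-per-unit is A at 41/7; filling with it alone gives 2×41 = 82.
Optimal mix: 2×A + 1×B → cost 19, value 90.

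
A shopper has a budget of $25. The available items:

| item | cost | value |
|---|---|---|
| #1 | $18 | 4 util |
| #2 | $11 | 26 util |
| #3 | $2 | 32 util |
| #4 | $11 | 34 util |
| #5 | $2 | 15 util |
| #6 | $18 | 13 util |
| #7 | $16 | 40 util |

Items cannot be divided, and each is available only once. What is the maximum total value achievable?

This is a 0/1 knapsack; check combinations near the capacity.
- #2+#3+#4: cost 11+2+11=24, value 26+32+34=92
- #3+#5+#7: cost 2+2+16=20, value 32+15+40=87
- #3+#4+#5: cost 2+11+2=15, value 32+34+15=81
- #2+#4+#5: cost 11+11+2=24, value 26+34+15=75
- #2+#3+#5: cost 11+2+2=15, value 26+32+15=73
Best: 92 util.

92 util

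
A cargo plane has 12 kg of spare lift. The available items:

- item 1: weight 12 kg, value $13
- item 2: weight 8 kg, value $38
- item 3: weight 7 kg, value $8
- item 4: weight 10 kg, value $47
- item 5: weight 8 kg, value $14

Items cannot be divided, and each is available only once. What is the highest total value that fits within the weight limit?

$47

This is a 0/1 knapsack; check combinations near the capacity.
- item 4: weight 10, value 47
- item 2: weight 8, value 38
- item 5: weight 8, value 14
- item 1: weight 12, value 13
- item 3: weight 7, value 8
Best: $47.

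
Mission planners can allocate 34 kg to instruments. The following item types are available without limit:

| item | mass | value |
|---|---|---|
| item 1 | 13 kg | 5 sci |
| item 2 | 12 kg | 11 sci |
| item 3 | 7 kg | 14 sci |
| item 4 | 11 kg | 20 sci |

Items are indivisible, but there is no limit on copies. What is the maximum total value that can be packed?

Best value-per-unit is item 3 at 14/7; filling with it alone gives 4×14 = 56.
Optimal mix: 3×item 3 + 1×item 4 → mass 32, value 62.

62 sci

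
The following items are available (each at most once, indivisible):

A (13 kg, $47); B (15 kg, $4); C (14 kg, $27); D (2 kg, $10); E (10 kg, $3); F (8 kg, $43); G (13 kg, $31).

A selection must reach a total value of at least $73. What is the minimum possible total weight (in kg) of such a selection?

Subsets with value ≥ 73, sorted by total weight:
- A+F: weight 21, value 90
- F+G: weight 21, value 74
- A+D+F: weight 23, value 100
- D+F+G: weight 23, value 84
Minimum weight: 21 kg.

21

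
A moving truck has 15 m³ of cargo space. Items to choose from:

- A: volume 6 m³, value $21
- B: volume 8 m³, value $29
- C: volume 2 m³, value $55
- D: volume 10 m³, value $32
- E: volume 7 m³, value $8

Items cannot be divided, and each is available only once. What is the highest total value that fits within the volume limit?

Check high-value combinations within 15 m³:
- C+D: volume 2+10=12, value 55+32=87
- B+C: volume 8+2=10, value 29+55=84
- A+C+E: volume 6+2+7=15, value 21+55+8=84
Best: $87.

$87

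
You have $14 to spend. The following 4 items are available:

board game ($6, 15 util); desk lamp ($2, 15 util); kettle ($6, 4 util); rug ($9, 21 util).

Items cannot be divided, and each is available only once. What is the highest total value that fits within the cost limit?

This is a 0/1 knapsack; check combinations near the capacity.
- desk lamp+rug: cost 2+9=11, value 15+21=36
- board game+desk lamp+kettle: cost 6+2+6=14, value 15+15+4=34
- board game+desk lamp: cost 6+2=8, value 15+15=30
Best: 36 util.

36 util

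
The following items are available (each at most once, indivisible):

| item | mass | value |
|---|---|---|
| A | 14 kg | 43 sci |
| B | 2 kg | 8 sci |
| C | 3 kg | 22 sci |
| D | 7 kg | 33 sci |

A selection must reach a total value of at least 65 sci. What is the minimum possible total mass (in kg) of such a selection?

Subsets with value ≥ 65, sorted by total mass:
- A+C: mass 17, value 65
- A+B+C: mass 19, value 73
Minimum mass: 17 kg.

17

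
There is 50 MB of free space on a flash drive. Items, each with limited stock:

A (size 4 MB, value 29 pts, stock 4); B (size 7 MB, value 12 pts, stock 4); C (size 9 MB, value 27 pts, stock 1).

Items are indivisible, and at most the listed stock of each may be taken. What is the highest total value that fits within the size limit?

179 pts

Best selections within size 50 and stock limits:
- 4×A + 3×B + 1×C: size 46, value 179
- 4×A + 2×B + 1×C: size 39, value 167
Best: 179 pts.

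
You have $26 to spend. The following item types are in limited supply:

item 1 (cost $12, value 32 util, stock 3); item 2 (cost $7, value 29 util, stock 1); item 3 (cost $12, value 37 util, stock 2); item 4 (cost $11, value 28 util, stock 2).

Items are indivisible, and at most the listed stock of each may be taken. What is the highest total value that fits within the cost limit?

74 util

Top feasible selections:
- 2×item 3: cost 24, value 74
- 1×item 1 + 1×item 3: cost 24, value 69
- 1×item 2 + 1×item 3: cost 19, value 66
- 1×item 3 + 1×item 4: cost 23, value 65
Best: 74 util.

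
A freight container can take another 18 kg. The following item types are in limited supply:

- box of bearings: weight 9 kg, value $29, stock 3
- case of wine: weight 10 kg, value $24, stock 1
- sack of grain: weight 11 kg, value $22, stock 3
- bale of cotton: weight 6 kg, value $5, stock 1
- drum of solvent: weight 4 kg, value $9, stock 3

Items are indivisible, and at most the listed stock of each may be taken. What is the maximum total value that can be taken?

$58

Best selections within weight 18 and stock limits:
- 2×box of bearings: weight 18, value 58
- 1×box of bearings + 2×drum of solvent: weight 17, value 47
- 1×case of wine + 2×drum of solvent: weight 18, value 42
- 1×box of bearings + 1×drum of solvent: weight 13, value 38
Best: $58.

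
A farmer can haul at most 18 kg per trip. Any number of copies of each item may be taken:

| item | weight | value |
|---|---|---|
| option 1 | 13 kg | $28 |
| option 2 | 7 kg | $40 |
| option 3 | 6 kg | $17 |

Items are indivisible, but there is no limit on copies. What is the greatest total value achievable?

$80

Best value-per-unit is option 2 at 40/7, and filling with it alone uses weight 2×7=14. No mix of the others beats 2×40 = 80.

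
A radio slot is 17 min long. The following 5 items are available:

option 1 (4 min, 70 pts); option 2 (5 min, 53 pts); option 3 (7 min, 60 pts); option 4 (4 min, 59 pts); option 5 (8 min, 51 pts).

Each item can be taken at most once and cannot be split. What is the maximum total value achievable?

Check high-value combinations within 17 min:
- option 1+option 3+option 4: duration 4+7+4=15, value 70+60+59=189
- option 1+option 2+option 3: duration 4+5+7=16, value 70+53+60=183
- option 1+option 2+option 4: duration 4+5+4=13, value 70+53+59=182
- option 1+option 4+option 5: duration 4+4+8=16, value 70+59+51=180
- option 1+option 2+option 5: duration 4+5+8=17, value 70+53+51=174
Best: 189 pts.

189 pts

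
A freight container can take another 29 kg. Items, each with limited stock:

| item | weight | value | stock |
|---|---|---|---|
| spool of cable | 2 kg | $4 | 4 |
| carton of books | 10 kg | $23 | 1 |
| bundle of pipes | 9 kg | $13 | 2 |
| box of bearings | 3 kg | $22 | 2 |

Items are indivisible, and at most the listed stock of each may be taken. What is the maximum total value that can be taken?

Top feasible selections:
- 2×spool of cable + 1×carton of books + 1×bundle of pipes + 2×box of bearings: weight 29, value 88
- 1×spool of cable + 1×carton of books + 1×bundle of pipes + 2×box of bearings: weight 27, value 84
- 4×spool of cable + 1×carton of books + 2×box of bearings: weight 24, value 83
Best: $88.

$88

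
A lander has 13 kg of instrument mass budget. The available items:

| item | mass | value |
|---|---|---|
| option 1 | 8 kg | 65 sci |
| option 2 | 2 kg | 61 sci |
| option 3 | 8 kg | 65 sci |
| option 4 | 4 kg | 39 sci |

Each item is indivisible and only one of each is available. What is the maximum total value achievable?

126 sci

Check high-value combinations within 13 kg:
- option 1+option 2: mass 8+2=10, value 65+61=126
- option 2+option 3: mass 2+8=10, value 61+65=126
- option 1+option 4: mass 8+4=12, value 65+39=104
Best: 126 sci.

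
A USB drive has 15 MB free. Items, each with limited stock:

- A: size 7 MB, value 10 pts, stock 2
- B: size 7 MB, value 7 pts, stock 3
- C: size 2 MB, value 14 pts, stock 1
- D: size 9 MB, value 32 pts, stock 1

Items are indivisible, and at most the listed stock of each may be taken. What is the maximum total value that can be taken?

Top feasible selections:
- 1×C + 1×D: size 11, value 46
- 1×D: size 9, value 32
- 1×A + 1×C: size 9, value 24
Best: 46 pts.

46 pts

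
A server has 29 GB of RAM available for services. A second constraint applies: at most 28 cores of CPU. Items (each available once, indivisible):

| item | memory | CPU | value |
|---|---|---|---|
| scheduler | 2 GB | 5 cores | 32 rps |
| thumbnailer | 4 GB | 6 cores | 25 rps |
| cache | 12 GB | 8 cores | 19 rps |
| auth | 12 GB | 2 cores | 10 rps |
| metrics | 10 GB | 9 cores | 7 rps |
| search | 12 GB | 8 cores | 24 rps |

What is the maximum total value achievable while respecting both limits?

88 rps

Feasible sets respecting both limits:
- scheduler+thumbnailer+metrics+search: memory 28, CPU 28, value 88
- scheduler+thumbnailer+cache+metrics: memory 28, CPU 28, value 83
- scheduler+thumbnailer+search: memory 18, CPU 19, value 81
Best: 88 rps.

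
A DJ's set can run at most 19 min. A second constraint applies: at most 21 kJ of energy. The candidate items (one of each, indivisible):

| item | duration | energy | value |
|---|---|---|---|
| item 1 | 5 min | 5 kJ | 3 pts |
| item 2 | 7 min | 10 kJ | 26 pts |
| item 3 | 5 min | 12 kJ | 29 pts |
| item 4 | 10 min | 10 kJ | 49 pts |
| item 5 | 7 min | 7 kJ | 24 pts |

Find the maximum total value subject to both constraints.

75 pts

Feasible sets respecting both limits:
- item 2+item 4: duration 17, energy 20, value 75
- item 4+item 5: duration 17, energy 17, value 73
- item 3+item 5: duration 12, energy 19, value 53
- item 1+item 4: duration 15, energy 15, value 52
Best: 75 pts.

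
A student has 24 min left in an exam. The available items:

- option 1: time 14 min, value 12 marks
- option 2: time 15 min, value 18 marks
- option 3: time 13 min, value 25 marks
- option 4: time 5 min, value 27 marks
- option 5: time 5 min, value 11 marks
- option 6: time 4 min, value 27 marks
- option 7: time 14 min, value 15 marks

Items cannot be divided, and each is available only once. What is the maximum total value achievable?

Check high-value combinations within 24 min:
- option 3+option 4+option 6: time 13+5+4=22, value 25+27+27=79
- option 2+option 4+option 6: time 15+5+4=24, value 18+27+27=72
- option 4+option 6+option 7: time 5+4+14=23, value 27+27+15=69
- option 1+option 4+option 6: time 14+5+4=23, value 12+27+27=66
Best: 79 marks.

79 marks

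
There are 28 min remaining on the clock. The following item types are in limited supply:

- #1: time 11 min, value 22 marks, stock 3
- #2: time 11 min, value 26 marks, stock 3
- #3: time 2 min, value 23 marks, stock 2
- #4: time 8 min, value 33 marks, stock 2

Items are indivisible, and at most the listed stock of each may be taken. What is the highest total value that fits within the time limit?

Top feasible selections:
- 2×#3 + 2×#4: time 20, value 112
- 1×#2 + 2×#3 + 1×#4: time 23, value 105
Best: 112 marks.

112 marks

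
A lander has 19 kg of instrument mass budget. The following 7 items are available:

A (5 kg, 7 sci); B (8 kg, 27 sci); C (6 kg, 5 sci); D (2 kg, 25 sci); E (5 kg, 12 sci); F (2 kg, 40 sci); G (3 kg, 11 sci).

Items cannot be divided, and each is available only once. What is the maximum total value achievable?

104 sci

Check high-value combinations within 19 kg:
- B+D+E+F: mass 8+2+5+2=17, value 27+25+12+40=104
- B+D+F+G: mass 8+2+2+3=15, value 27+25+40+11=103
- A+B+D+F: mass 5+8+2+2=17, value 7+27+25+40=99
Best: 104 sci.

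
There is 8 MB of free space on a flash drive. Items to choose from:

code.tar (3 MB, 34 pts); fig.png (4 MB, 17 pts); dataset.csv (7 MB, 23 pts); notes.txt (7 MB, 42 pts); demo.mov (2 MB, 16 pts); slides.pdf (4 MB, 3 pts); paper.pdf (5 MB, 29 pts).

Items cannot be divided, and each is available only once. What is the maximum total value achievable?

63 pts

Check high-value combinations within 8 MB:
- code.tar+paper.pdf: size 3+5=8, value 34+29=63
- code.tar+fig.png: size 3+4=7, value 34+17=51
- code.tar+demo.mov: size 3+2=5, value 34+16=50
Best: 63 pts.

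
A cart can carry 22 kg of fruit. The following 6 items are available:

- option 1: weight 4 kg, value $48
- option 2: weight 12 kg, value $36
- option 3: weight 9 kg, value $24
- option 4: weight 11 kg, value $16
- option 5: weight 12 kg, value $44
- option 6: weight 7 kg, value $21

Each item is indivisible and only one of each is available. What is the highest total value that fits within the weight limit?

Check high-value combinations within 22 kg:
- option 1+option 3+option 6: weight 4+9+7=20, value 48+24+21=93
- option 1+option 5: weight 4+12=16, value 48+44=92
- option 1+option 4+option 6: weight 4+11+7=22, value 48+16+21=85
- option 1+option 2: weight 4+12=16, value 48+36=84
Best: $93.

$93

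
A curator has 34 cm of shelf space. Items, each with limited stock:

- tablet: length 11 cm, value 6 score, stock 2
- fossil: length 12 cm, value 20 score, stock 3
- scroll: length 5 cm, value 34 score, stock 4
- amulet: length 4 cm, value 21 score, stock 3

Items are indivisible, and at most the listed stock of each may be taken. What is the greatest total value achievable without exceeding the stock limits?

Top feasible selections:
- 4×scroll + 3×amulet: length 32, value 199
- 4×scroll + 2×amulet: length 28, value 178
- 3×scroll + 3×amulet: length 27, value 165
Best: 199 score.

199 score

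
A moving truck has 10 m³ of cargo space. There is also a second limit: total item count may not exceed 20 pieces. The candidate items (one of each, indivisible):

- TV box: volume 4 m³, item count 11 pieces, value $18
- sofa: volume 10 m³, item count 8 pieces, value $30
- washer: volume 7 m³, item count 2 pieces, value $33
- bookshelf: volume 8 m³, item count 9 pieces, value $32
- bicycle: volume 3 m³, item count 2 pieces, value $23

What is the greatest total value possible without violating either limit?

Feasible sets respecting both limits:
- washer+bicycle: volume 10, item count 4, value 56
- TV box+bicycle: volume 7, item count 13, value 41
- washer: volume 7, item count 2, value 33
Best: $56.

$56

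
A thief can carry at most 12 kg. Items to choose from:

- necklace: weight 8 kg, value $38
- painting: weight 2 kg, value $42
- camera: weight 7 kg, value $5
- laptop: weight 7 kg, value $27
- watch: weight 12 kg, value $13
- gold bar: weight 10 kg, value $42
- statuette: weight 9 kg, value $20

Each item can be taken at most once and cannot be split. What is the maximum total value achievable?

$84

Check high-value combinations within 12 kg:
- painting+gold bar: weight 2+10=12, value 42+42=84
- necklace+painting: weight 8+2=10, value 38+42=80
- painting+laptop: weight 2+7=9, value 42+27=69
- painting+statuette: weight 2+9=11, value 42+20=62
Best: $84.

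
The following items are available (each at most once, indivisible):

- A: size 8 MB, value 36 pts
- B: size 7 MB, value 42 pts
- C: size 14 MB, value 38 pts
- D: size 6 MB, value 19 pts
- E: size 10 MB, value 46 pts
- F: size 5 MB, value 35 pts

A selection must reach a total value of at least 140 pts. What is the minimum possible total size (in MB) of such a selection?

28

Subsets with value ≥ 140, sorted by total size:
- B+D+E+F: size 28, value 142
- A+B+E+F: size 30, value 159
- A+B+D+E: size 31, value 143
Minimum size: 28 MB.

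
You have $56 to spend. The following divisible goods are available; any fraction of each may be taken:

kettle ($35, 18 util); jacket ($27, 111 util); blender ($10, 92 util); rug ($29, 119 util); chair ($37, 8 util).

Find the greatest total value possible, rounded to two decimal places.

280.97

Take in order of value per unit:
- blender (92/10 per unit): all 10 → value 92, running total 92.00
- jacket (111/27 per unit): all 27 → value 111, running total 203.00
- rug (119/29 per unit): 19 of 29 → value 19×119/29 = 77.9655, running total 280.97
Total 280.97.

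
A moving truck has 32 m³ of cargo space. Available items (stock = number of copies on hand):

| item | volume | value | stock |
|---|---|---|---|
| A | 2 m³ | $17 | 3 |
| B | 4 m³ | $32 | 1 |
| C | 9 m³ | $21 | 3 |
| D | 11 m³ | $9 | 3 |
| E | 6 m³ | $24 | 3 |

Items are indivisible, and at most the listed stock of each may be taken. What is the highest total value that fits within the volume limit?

Best selections within volume 32 and stock limits:
- 3×A + 1×B + 3×E: volume 28, value 155
- 3×A + 1×B + 1×C + 2×E: volume 31, value 152
Best: $155.

$155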